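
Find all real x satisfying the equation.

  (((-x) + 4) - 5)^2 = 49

Step 1. [(((-x) + 4) - 5)^2 = 49] LHS squared, RHS 49 ≥ 0: apply √ (±) ⇒ sqrt: ((-x) + 4) - 5 = 7 or -7.
Step 2. [((-x) + 4) - 5 = 7 or -7] the outer -5 inverts by adding 5 ⇒ sub: (-x) + 4 = 12 or -2.
Step 3. [(-x) + 4 = 12 or -2] 4 comes off first (subtract 4) ⇒ sub: -x = 8 or -6.
Step 4. [-x = 8 or -6] flip signs both sides, so neg: x = -8 or 6.

Answer: x ∈ {-8, 6}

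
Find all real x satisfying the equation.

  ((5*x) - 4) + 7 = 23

Step 1. [((5*x) - 4) + 7 = 23] +7 is outermost — subtract 7 both sides. So sub: (5*x) - 4 = 16.
Step 2. [(5*x) - 4 = 16] the outer -4 inverts by adding 4. So sub: 5*x = 20.
Step 3. [5*x = 20] LHS = 5·(…); ÷5 both sides, so div: x = 4.

Answer: x ∈ {4}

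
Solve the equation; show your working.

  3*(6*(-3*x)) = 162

Step 1. [3*(6*(-3*x)) = 162] divide by the outer 3 ⇒ div: 6*(-3*x) = 54.
Step 2. [6*(-3*x) = 54] 6·(inner) — divide through by 6, so div: -3*x = 9.
Step 3. [-3*x = 9] LHS = -3·(…); ÷-3 both sides, so div: x = -3.

Answer: x ∈ {-3}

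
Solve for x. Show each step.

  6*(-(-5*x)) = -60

Step 1. [6*(-(-5*x)) = -60] divide by the outer 6 ⇒ div: -(-5*x) = -10.
Step 2. [-(-5*x) = -10] flip signs both sides, so neg: -5*x = 10.
Step 3. [-5*x = 10] -5 out front; divide by -5 ⇒ div: x = -2.

Answer: x ∈ {-2}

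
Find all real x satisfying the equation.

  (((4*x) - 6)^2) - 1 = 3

Step 1. [(((4*x) - 6)^2) - 1 = 3] add 1: x sits inside (… - 1) ⇒ sub: ((4*x) - 6)^2 = 4.
Step 2. [((4*x) - 6)^2 = 4] √ both sides: 4 ≥ 0 gives two branches ⇒ sqrt: (4*x) - 6 = 2 or -2.
Step 3. [(4*x) - 6 = 2 or -2] 6 comes off first (add 6) ⇒ sub: 4*x = 8 or 4.
Step 4. [4*x = 8 or 4] leading coefficient 4: divide by 4 ⇒ div: x = 2 or 1.

Answer: x ∈ {1, 2}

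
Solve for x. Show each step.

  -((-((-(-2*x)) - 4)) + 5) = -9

Step 1. [-((-((-(-2*x)) - 4)) + 5) = -9] LHS negated; negate both sides. So neg: (-((-(-2*x)) - 4)) + 5 = 9.
Step 2. [(-((-(-2*x)) - 4)) + 5 = 9] the outer +5 inverts by subtracting 5. So sub: -((-(-2*x)) - 4) = 4.
Step 3. [-((-(-2*x)) - 4) = 4] leading − — multiply by −1. So neg: (-(-2*x)) - 4 = -4.
Step 4. [(-(-2*x)) - 4 = -4] -4 is outermost — add 4 both sides, so sub: -(-2*x) = 0.
Step 5. [-(-2*x) = 0] flip signs both sides. So neg: -2*x = 0.
Step 6. [-2*x = 0] -2 out front; divide by -2, so div: x = 0.

Answer: x ∈ {0}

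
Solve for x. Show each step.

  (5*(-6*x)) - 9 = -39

Step 1. [(5*(-6*x)) - 9 = -39] 9 comes off first (add 9), so sub: 5*(-6*x) = -30.
Step 2. [5*(-6*x) = -30] 5·(inner) — divide through by 5, so div: -6*x = -6.
Step 3. [-6*x = -6] leading coefficient -6: divide by -6, so div: x = 1.

Answer: x ∈ {1}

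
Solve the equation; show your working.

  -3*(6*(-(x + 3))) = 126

Step 1. [-3*(6*(-(x + 3))) = 126] LHS = -3·(…); ÷-3 both sides, so div: 6*(-(x + 3)) = -42.
Step 2. [6*(-(x + 3)) = -42] 6 out front; divide by 6 ⇒ div: -(x + 3) = -7.
Step 3. [-(x + 3) = -7] flip signs both sides, so neg: x + 3 = 7.
Step 4. [x + 3 = 7] +3 is outermost — subtract 3 both sides ⇒ sub: x = 4.

Answer: x ∈ {4}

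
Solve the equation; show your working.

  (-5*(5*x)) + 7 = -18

Step 1. [(-5*(5*x)) + 7 = -18] 7 comes off first (subtract 7), so sub: -5*(5*x) = -25.
Step 2. [-5*(5*x) = -25] -5 out front; divide by -5, so div: 5*x = 5.
Step 3. [5*x = 5] divide by the outer 5. So div: x = 1.

Answer: x ∈ {1}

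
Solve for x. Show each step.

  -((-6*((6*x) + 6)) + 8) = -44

Step 1. [-((-6*((6*x) + 6)) + 8) = -44] leading − — multiply by −1, so neg: (-6*((6*x) + 6)) + 8 = 44.
Step 2. [(-6*((6*x) + 6)) + 8 = 44] the outer +8 inverts by subtracting 8, so sub: -6*((6*x) + 6) = 36.
Step 3. [-6*((6*x) + 6) = 36] divide by the outer -6. So div: (6*x) + 6 = -6.
Step 4. [(6*x) + 6 = -6] peel the +6: subtract 6 from each side. So sub: 6*x = -12.
Step 5. [6*x = -12] 6·(inner) — divide through by 6 ⇒ div: x = -2.

Answer: x ∈ {-2}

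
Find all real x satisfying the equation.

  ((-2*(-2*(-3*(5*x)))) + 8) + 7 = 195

Step 1. [((-2*(-2*(-3*(5*x)))) + 8) + 7 = 195] +7 is outermost — subtract 7 both sides, so sub: (-2*(-2*(-3*(5*x)))) + 8 = 188.
Step 2. [(-2*(-2*(-3*(5*x)))) + 8 = 188] subtract 8: x sits inside (… + 8), so sub: -2*(-2*(-3*(5*x))) = 180.
Step 3. [-2*(-2*(-3*(5*x))) = 180] -2 out front; divide by -2, so div: -2*(-3*(5*x)) = -90.
Step 4. [-2*(-3*(5*x)) = -90] -2 out front; divide by -2. So div: -3*(5*x) = 45.
Step 5. [-3*(5*x) = 45] divide by the outer -3 ⇒ div: 5*x = -15.
Step 6. [5*x = -15] 5·(inner) — divide through by 5 ⇒ div: x = -3.

Answer: x ∈ {-3}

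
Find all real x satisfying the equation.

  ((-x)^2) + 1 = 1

Step 1. [((-x)^2) + 1 = 1] +1 is outermost — subtract 1 both sides, so sub: (-x)^2 = 0.
Step 2. [(-x)^2 = 0] LHS squared, RHS 0 ≥ 0: apply √ (±) ⇒ sqrt: -x = 0.
Step 3. [-x = 0] leading − — multiply by −1, so neg: x = 0.

Answer: x ∈ {0}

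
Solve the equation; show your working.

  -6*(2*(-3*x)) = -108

Step 1. [-6*(2*(-3*x)) = -108] -6·(inner) — divide through by -6. So div: 2*(-3*x) = 18.
Step 2. [2*(-3*x) = 18] LHS = 2·(…); ÷2 both sides, so div: -3*x = 9.
Step 3. [-3*x = 9] LHS = -3·(…); ÷-3 both sides. So div: x = -3.

Answer: x ∈ {-3}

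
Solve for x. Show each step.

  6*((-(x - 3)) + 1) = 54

Step 1. [6*((-(x - 3)) + 1) = 54] leading coefficient 6: divide by 6, so div: (-(x - 3)) + 1 = 9.
Step 2. [(-(x - 3)) + 1 = 9] subtract 1: x sits inside (… + 1). So sub: -(x - 3) = 8.
Step 3. [-(x - 3) = 8] flip signs both sides ⇒ neg: x - 3 = -8.
Step 4. [x - 3 = -8] -3 is outermost — add 3 both sides ⇒ sub: x = -5.

Answer: x ∈ {-5}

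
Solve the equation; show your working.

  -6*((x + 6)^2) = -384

Step 1. [-6*((x + 6)^2) = -384] -6 out front; divide by -6. So div: (x + 6)^2 = 64.
Step 2. [(x + 6)^2 = 64] LHS squared, RHS 64 ≥ 0: apply √ (±), so sqrt: x + 6 = 8 or -8.
Step 3. [x + 6 = 8 or -8] +6 is outermost — subtract 6 both sides, so sub: x = 2 or -14.

Answer: x ∈ {-14, 2}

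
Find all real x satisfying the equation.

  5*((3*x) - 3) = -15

Step 1. [5*((3*x) - 3) = -15] 5 out front; divide by 5. So div: (3*x) - 3 = -3.
Step 2. [(3*x) - 3 = -3] 3 | LHS and 3 | -3: pull 3 out ⇒ factor: x - 1 = -1.
Step 3. [x - 1 = -1] the outer -1 inverts by adding 1. So sub: x = 0.

Answer: x ∈ {0}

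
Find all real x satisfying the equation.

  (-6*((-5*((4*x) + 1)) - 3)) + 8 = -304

Step 1. [(-6*((-5*((4*x) + 1)) - 3)) + 8 = -304] peel the +8: subtract 8 from each side. So sub: -6*((-5*((4*x) + 1)) - 3) = -312.
Step 2. [-6*((-5*((4*x) + 1)) - 3) = -312] LHS = -6·(…); ÷-6 both sides, so div: (-5*((4*x) + 1)) - 3 = 52.
Step 3. [(-5*((4*x) + 1)) - 3 = 52] add 3: x sits inside (… - 3) ⇒ sub: -5*((4*x) + 1) = 55.
Step 4. [-5*((4*x) + 1) = 55] -5·(inner) — divide through by -5, so div: (4*x) + 1 = -11.
Step 5. [(4*x) + 1 = -11] subtract 1: x sits inside (… + 1) ⇒ sub: 4*x = -12.
Step 6. [4*x = -12] leading coefficient 4: divide by 4. So div: x = -3.

Answer: x ∈ {-3}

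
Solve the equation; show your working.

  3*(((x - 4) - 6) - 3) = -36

Step 1. [3*(((x - 4) - 6) - 3) = -36] 3·(inner) — divide through by 3 ⇒ div: ((x - 4) - 6) - 3 = -12.
Step 2. [((x - 4) - 6) - 3 = -12] 3 comes off first (add 3), so sub: (x - 4) - 6 = -9.
Step 3. [(x - 4) - 6 = -9] 6 comes off first (add 6). So sub: x - 4 = -3.
Step 4. [x - 4 = -3] add 4: x sits inside (… - 4), so sub: x = 1.

Answer: x ∈ {1}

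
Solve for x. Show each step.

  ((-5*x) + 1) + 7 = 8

Step 1. [((-5*x) + 1) + 7 = 8] +7 is outermost — subtract 7 both sides. So sub: (-5*x) + 1 = 1.
Step 2. [(-5*x) + 1 = 1] +1 is outermost — subtract 1 both sides. So sub: -5*x = 0.
Step 3. [-5*x = 0] leading coefficient -5: divide by -5. So div: x = 0.

Answer: x ∈ {0}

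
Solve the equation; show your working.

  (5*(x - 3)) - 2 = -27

Step 1. [(5*(x - 3)) - 2 = -27] add 2: x sits inside (… - 2) ⇒ sub: 5*(x - 3) = -25.
Step 2. [5*(x - 3) = -25] LHS = 5·(…); ÷5 both sides, so div: x - 3 = -5.
Step 3. [x - 3 = -5] -3 is outermost — add 3 both sides. So sub: x = -2.

Answer: x ∈ {-2}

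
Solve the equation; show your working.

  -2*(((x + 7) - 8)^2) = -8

Step 1. [-2*(((x + 7) - 8)^2) = -8] divide by the outer -2. So div: ((x + 7) - 8)^2 = 4.
Step 2. [((x + 7) - 8)^2 = 4] LHS squared, RHS 4 ≥ 0: apply √ (±). So sqrt: (x + 7) - 8 = 2 or -2.
Step 3. [(x + 7) - 8 = 2 or -2] -8 is outermost — add 8 both sides. So sub: x + 7 = 10 or 6.
Step 4. [x + 7 = 10 or 6] the outer +7 inverts by subtracting 7 ⇒ sub: x = 3 or -1.

Answer: x ∈ {-1, 3}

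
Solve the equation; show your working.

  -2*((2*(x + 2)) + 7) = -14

Step 1. [-2*((2*(x + 2)) + 7) = -14] -2 out front; divide by -2. So div: (2*(x + 2)) + 7 = 7.
Step 2. [(2*(x + 2)) + 7 = 7] peel the +7: subtract 7 from each side, so sub: 2*(x + 2) = 0.
Step 3. [2*(x + 2) = 0] 2 out front; divide by 2. So div: x + 2 = 0.
Step 4. [x + 2 = 0] 2 comes off first (subtract 2), so sub: x = -2.

Answer: x ∈ {-2}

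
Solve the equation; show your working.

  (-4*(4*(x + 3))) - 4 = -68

Step 1. [(-4*(4*(x + 3))) - 4 = -68] -4 divides every term; factor it out, so factor: (4*(x + 3)) + 1 = 17.
Step 2. [(4*(x + 3)) + 1 = 17] peel the +1: subtract 1 from each side. So sub: 4*(x + 3) = 16.
Step 3. [4*(x + 3) = 16] LHS = 4·(…); ÷4 both sides, so div: x + 3 = 4.
Step 4. [x + 3 = 4] 3 comes off first (subtract 3). So sub: x = 1.

Answer: x ∈ {1}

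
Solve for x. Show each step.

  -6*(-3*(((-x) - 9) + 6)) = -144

Step 1. [-6*(-3*(((-x) - 9) + 6)) = -144] divide by the outer -6 ⇒ div: -3*(((-x) - 9) + 6) = 24.
Step 2. [-3*(((-x) - 9) + 6) = 24] divide by the outer -3. So div: ((-x) - 9) + 6 = -8.
Step 3. [((-x) - 9) + 6 = -8] peel the +6: subtract 6 from each side, so sub: (-x) - 9 = -14.
Step 4. [(-x) - 9 = -14] add 9: x sits inside (… - 9), so sub: -x = -5.
Step 5. [-x = -5] LHS negated; negate both sides. So neg: x = 5.

Answer: x ∈ {5}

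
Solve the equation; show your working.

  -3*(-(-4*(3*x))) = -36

Step 1. [-3*(-(-4*(3*x))) = -36] leading coefficient -3: divide by -3. So div: -(-4*(3*x)) = 12.
Step 2. [-(-4*(3*x)) = 12] LHS negated; negate both sides, so neg: -4*(3*x) = -12.
Step 3. [-4*(3*x) = -12] -4 out front; divide by -4 ⇒ div: 3*x = 3.
Step 4. [3*x = 3] leading coefficient 3: divide by 3, so div: x = 1.

Answer: x ∈ {1}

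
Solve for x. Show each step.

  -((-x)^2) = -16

Step 1. [-((-x)^2) = -16] LHS negated; negate both sides ⇒ neg: (-x)^2 = 16.
Step 2. [(-x)^2 = 16] √ both sides: 16 ≥ 0 gives two branches. So sqrt: -x = 4 or -4.
Step 3. [-x = 4 or -4] LHS negated; negate both sides ⇒ neg: x = -4 or 4.

Answer: x ∈ {-4, 4}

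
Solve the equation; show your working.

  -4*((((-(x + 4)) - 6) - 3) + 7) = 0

Step 1. [-4*((((-(x + 4)) - 6) - 3) + 7) = 0] LHS = -4·(…); ÷-4 both sides, so div: (((-(x + 4)) - 6) - 3) + 7 = 0.
Step 2. [(((-(x + 4)) - 6) - 3) + 7 = 0] peel the +7: subtract 7 from each side ⇒ sub: ((-(x + 4)) - 6) - 3 = -7.
Step 3. [((-(x + 4)) - 6) - 3 = -7] peel the -3: add 3 from each side, so sub: (-(x + 4)) - 6 = -4.
Step 4. [(-(x + 4)) - 6 = -4] -6 is outermost — add 6 both sides, so sub: -(x + 4) = 2.
Step 5. [-(x + 4) = 2] LHS negated; negate both sides ⇒ neg: x + 4 = -2.
Step 6. [x + 4 = -2] the outer +4 inverts by subtracting 4. So sub: x = -6.

Answer: x ∈ {-6}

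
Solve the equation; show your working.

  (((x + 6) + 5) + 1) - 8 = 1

Step 1. [(((x + 6) + 5) + 1) - 8 = 1] the outer -8 inverts by adding 8 ⇒ sub: ((x + 6) + 5) + 1 = 9.
Step 2. [((x + 6) + 5) + 1 = 9] subtract 1: x sits inside (… + 1). So sub: (x + 6) + 5 = 8.
Step 3. [(x + 6) + 5 = 8] +5 is outermost — subtract 5 both sides ⇒ sub: x + 6 = 3.
Step 4. [x + 6 = 3] 6 comes off first (subtract 6). So sub: x = -3.

Answer: x ∈ {-3}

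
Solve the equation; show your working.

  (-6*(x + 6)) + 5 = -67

Step 1. [(-6*(x + 6)) + 5 = -67] subtract 5: x sits inside (… + 5). So sub: -6*(x + 6) = -72.
Step 2. [-6*(x + 6) = -72] -6·(inner) — divide through by -6 ⇒ div: x + 6 = 12.
Step 3. [x + 6 = 12] subtract 6: x sits inside (… + 6). So sub: x = 6.

Answer: x ∈ {6}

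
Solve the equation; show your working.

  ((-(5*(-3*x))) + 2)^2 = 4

Step 1. [((-(5*(-3*x))) + 2)^2 = 4] √ both sides: 4 ≥ 0 gives two branches ⇒ sqrt: (-(5*(-3*x))) + 2 = 2 or -2.
Step 2. [(-(5*(-3*x))) + 2 = 2 or -2] the outer +2 inverts by subtracting 2 ⇒ sub: -(5*(-3*x)) = 0 or -4.
Step 3. [-(5*(-3*x)) = 0 or -4] leading − — multiply by −1. So neg: 5*(-3*x) = 0 or 4.
Step 4. [5*(-3*x) = 0 or 4] divide by the outer 5. So div: -3*x = 0 or 4/5.
Step 5. [-3*x = 0 or 4/5] leading coefficient -3: divide by -3, so div: x = 0 or -4/15.

Answer: x ∈ {-4/15, 0}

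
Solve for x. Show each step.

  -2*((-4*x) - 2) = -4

Step 1. [-2*((-4*x) - 2) = -4] leading coefficient -2: divide by -2. So div: (-4*x) - 2 = 2.
Step 2. [(-4*x) - 2 = 2] the outer -2 inverts by adding 2 ⇒ sub: -4*x = 4.
Step 3. [-4*x = 4] divide by the outer -4 ⇒ div: x = -1.

Answer: x ∈ {-1}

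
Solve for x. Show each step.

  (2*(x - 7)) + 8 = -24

Step 1. [(2*(x - 7)) + 8 = -24] 2 divides every term; factor it out ⇒ factor: (x - 7) + 4 = -12.
Step 2. [(x - 7) + 4 = -12] 4 comes off first (subtract 4) ⇒ sub: x - 7 = -16.
Step 3. [x - 7 = -16] -7 is outermost — add 7 both sides ⇒ sub: x = -9.

Answer: x ∈ {-9}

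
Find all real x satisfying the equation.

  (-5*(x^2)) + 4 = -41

Step 1. [(-5*(x^2)) + 4 = -41] the outer +4 inverts by subtracting 4 ⇒ sub: -5*(x^2) = -45.
Step 2. [-5*(x^2) = -45] leading coefficient -5: divide by -5, so div: x^2 = 9.
Step 3. [x^2 = 9] LHS squared, RHS 9 ≥ 0: apply √ (±), so sqrt: x = 3 or -3.

Answer: x ∈ {-3, 3}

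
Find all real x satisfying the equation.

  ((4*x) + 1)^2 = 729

Step 1. [((4*x) + 1)^2 = 729] 729 ≥ 0, LHS is (·)² — take ±√. So sqrt: (4*x) + 1 = 27 or -27.
Step 2. [(4*x) + 1 = 27 or -27] 1 comes off first (subtract 1) ⇒ sub: 4*x = 26 or -28.
Step 3. [4*x = 26 or -28] divide by the outer 4, so div: x = 13/2 or -7.

Answer: x ∈ {-7, 13/2}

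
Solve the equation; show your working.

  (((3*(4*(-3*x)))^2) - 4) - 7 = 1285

Step 1. [(((3*(4*(-3*x)))^2) - 4) - 7 = 1285] the outer -7 inverts by adding 7, so sub: ((3*(4*(-3*x)))^2) - 4 = 1292.
Step 2. [((3*(4*(-3*x)))^2) - 4 = 1292] peel the -4: add 4 from each side ⇒ sub: (3*(4*(-3*x)))^2 = 1296.
Step 3. [(3*(4*(-3*x)))^2 = 1296] LHS squared, RHS 1296 ≥ 0: apply √ (±), so sqrt: 3*(4*(-3*x)) = 36 or -36.
Step 4. [3*(4*(-3*x)) = 36 or -36] 3·(inner) — divide through by 3 ⇒ div: 4*(-3*x) = 12 or -12.
Step 5. [4*(-3*x) = 12 or -12] 4 out front; divide by 4, so div: -3*x = 3 or -3.
Step 6. [-3*x = 3 or -3] -3·(inner) — divide through by -3, so div: x = -1 or 1.

Answer: x ∈ {-1, 1}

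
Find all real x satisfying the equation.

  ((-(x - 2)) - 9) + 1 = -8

Step 1. [((-(x - 2)) - 9) + 1 = -8] the outer +1 inverts by subtracting 1, so sub: (-(x - 2)) - 9 = -9.
Step 2. [(-(x - 2)) - 9 = -9] add 9: x sits inside (… - 9). So sub: -(x - 2) = 0.
Step 3. [-(x - 2) = 0] flip signs both sides. So neg: x - 2 = 0.
Step 4. [x - 2 = 0] 2 comes off first (add 2). So sub: x = 2.

Answer: x ∈ {2}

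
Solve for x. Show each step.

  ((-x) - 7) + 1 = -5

Step 1. [((-x) - 7) + 1 = -5] 1 comes off first (subtract 1). So sub: (-x) - 7 = -6.
Step 2. [(-x) - 7 = -6] 7 comes off first (add 7), so sub: -x = 1.
Step 3. [-x = 1] flip signs both sides ⇒ neg: x = -1.

Answer: x ∈ {-1}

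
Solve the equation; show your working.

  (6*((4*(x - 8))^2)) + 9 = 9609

Step 1. [(6*((4*(x - 8))^2)) + 9 = 9609] 9 comes off first (subtract 9), so sub: 6*((4*(x - 8))^2) = 9600.
Step 2. [6*((4*(x - 8))^2) = 9600] LHS = 6·(…); ÷6 both sides. So div: (4*(x - 8))^2 = 1600.
Step 3. [(4*(x - 8))^2 = 1600] 1600 ≥ 0, LHS is (·)² — take ±√. So sqrt: 4*(x - 8) = 40 or -40.
Step 4. [4*(x - 8) = 40 or -40] leading coefficient 4: divide by 4 ⇒ div: x - 8 = 10 or -10.
Step 5. [x - 8 = 10 or -10] 8 comes off first (add 8), so sub: x = 18 or -2.

Answer: x ∈ {-2, 18}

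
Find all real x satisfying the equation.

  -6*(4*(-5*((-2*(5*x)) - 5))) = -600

Step 1. [-6*(4*(-5*((-2*(5*x)) - 5))) = -600] -6·(inner) — divide through by -6, so div: 4*(-5*((-2*(5*x)) - 5)) = 100.
Step 2. [4*(-5*((-2*(5*x)) - 5)) = 100] 4 out front; divide by 4. So div: -5*((-2*(5*x)) - 5) = 25.
Step 3. [-5*((-2*(5*x)) - 5) = 25] divide by the outer -5 ⇒ div: (-2*(5*x)) - 5 = -5.
Step 4. [(-2*(5*x)) - 5 = -5] the outer -5 inverts by adding 5, so sub: -2*(5*x) = 0.
Step 5. [-2*(5*x) = 0] -2 out front; divide by -2 ⇒ div: 5*x = 0.
Step 6. [5*x = 0] 5·(inner) — divide through by 5 ⇒ div: x = 0.

Answer: x ∈ {0}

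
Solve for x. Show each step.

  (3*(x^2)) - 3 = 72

Step 1. [(3*(x^2)) - 3 = 72] common factor 3 (LHS and 72) — divide through, so factor: (x^2) - 1 = 24.
Step 2. [(x^2) - 1 = 24] peel the -1: add 1 from each side. So sub: x^2 = 25.
Step 3. [x^2 = 25] √ both sides: 25 ≥ 0 gives two branches, so sqrt: x = 5 or -5.

Answer: x ∈ {-5, 5}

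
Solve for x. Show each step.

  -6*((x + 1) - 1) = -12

Step 1. [-6*((x + 1) - 1) = -12] -6 out front; divide by -6, so div: (x + 1) - 1 = 2.
Step 2. [(x + 1) - 1 = 2] the outer -1 inverts by adding 1. So sub: x + 1 = 3.
Step 3. [x + 1 = 3] peel the +1: subtract 1 from each side ⇒ sub: x = 2.

Answer: x ∈ {2}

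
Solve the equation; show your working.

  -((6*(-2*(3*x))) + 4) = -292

Step 1. [-((6*(-2*(3*x))) + 4) = -292] LHS negated; negate both sides. So neg: (6*(-2*(3*x))) + 4 = 292.
Step 2. [(6*(-2*(3*x))) + 4 = 292] peel the +4: subtract 4 from each side, so sub: 6*(-2*(3*x)) = 288.
Step 3. [6*(-2*(3*x)) = 288] divide by the outer 6. So div: -2*(3*x) = 48.
Step 4. [-2*(3*x) = 48] LHS = -2·(…); ÷-2 both sides ⇒ div: 3*x = -24.
Step 5. [3*x = -24] divide by the outer 3 ⇒ div: x = -8.

Answer: x ∈ {-8}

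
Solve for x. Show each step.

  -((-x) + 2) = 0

Step 1. [-((-x) + 2) = 0] LHS negated; negate both sides ⇒ neg: (-x) + 2 = 0.
Step 2. [(-x) + 2 = 0] the outer +2 inverts by subtracting 2, so sub: -x = -2.
Step 3. [-x = -2] flip signs both sides ⇒ neg: x = 2.

Answer: x ∈ {2}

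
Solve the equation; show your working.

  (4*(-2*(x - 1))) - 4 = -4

Step 1. [(4*(-2*(x - 1))) - 4 = -4] 4 | LHS and 4 | -4: pull 4 out, so factor: (-2*(x - 1)) - 1 = -1.
Step 2. [(-2*(x - 1)) - 1 = -1] peel the -1: add 1 from each side ⇒ sub: -2*(x - 1) = 0.
Step 3. [-2*(x - 1) = 0] -2 out front; divide by -2, so div: x - 1 = 0.
Step 4. [x - 1 = 0] the outer -1 inverts by adding 1, so sub: x = 1.

Answer: x ∈ {1}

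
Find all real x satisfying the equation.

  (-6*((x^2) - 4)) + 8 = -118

Step 1. [(-6*((x^2) - 4)) + 8 = -118] 8 comes off first (subtract 8). So sub: -6*((x^2) - 4) = -126.
Step 2. [-6*((x^2) - 4) = -126] leading coefficient -6: divide by -6 ⇒ div: (x^2) - 4 = 21.
Step 3. [(x^2) - 4 = 21] peel the -4: add 4 from each side ⇒ sub: x^2 = 25.
Step 4. [x^2 = 25] √ both sides: 25 ≥ 0 gives two branches, so sqrt: x = 5 or -5.

Answer: x ∈ {-5, 5}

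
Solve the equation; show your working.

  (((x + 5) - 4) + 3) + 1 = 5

Step 1. [(((x + 5) - 4) + 3) + 1 = 5] the outer +1 inverts by subtracting 1, so sub: ((x + 5) - 4) + 3 = 4.
Step 2. [((x + 5) - 4) + 3 = 4] +3 is outermost — subtract 3 both sides, so sub: (x + 5) - 4 = 1.
Step 3. [(x + 5) - 4 = 1] peel the -4: add 4 from each side ⇒ sub: x + 5 = 5.
Step 4. [x + 5 = 5] 5 comes off first (subtract 5) ⇒ sub: x = 0.

Answer: x ∈ {0}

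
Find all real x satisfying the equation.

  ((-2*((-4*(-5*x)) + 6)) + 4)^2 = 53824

Step 1. [((-2*((-4*(-5*x)) + 6)) + 4)^2 = 53824] LHS squared, RHS 53824 ≥ 0: apply √ (±), so sqrt: (-2*((-4*(-5*x)) + 6)) + 4 = 232 or -232.
Step 2. [(-2*((-4*(-5*x)) + 6)) + 4 = 232 or -232] common factor -2 (LHS and 232 or -232) — divide through, so factor: ((-4*(-5*x)) + 6) - 2 = -116 or 116.
Step 3. [((-4*(-5*x)) + 6) - 2 = -116 or 116] 2 comes off first (add 2), so sub: (-4*(-5*x)) + 6 = -114 or 118.
Step 4. [(-4*(-5*x)) + 6 = -114 or 118] peel the +6: subtract 6 from each side. So sub: -4*(-5*x) = -120 or 112.
Step 5. [-4*(-5*x) = -120 or 112] divide by the outer -4 ⇒ div: -5*x = 30 or -28.
Step 6. [-5*x = 30 or -28] LHS = -5·(…); ÷-5 both sides. So div: x = -6 or 28/5.

Answer: x ∈ {-6, 28/5}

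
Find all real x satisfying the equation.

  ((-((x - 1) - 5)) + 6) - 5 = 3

Step 1. [((-((x - 1) - 5)) + 6) - 5 = 3] 5 comes off first (add 5). So sub: (-((x - 1) - 5)) + 6 = 8.
Step 2. [(-((x - 1) - 5)) + 6 = 8] +6 is outermost — subtract 6 both sides. So sub: -((x - 1) - 5) = 2.
Step 3. [-((x - 1) - 5) = 2] leading − — multiply by −1 ⇒ neg: (x - 1) - 5 = -2.
Step 4. [(x - 1) - 5 = -2] peel the -5: add 5 from each side, so sub: x - 1 = 3.
Step 5. [x - 1 = 3] add 1: x sits inside (… - 1). So sub: x = 4.

Answer: x ∈ {4}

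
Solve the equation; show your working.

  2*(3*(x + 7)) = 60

Step 1. [2*(3*(x + 7)) = 60] divide by the outer 2. So div: 3*(x + 7) = 30.
Step 2. [3*(x + 7) = 30] 3 out front; divide by 3 ⇒ div: x + 7 = 10.
Step 3. [x + 7 = 10] subtract 7: x sits inside (… + 7) ⇒ sub: x = 3.

Answer: x ∈ {3}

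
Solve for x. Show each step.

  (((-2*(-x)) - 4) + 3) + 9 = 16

Step 1. [(((-2*(-x)) - 4) + 3) + 9 = 16] +9 is outermost — subtract 9 both sides. So sub: ((-2*(-x)) - 4) + 3 = 7.
Step 2. [((-2*(-x)) - 4) + 3 = 7] peel the +3: subtract 3 from each side ⇒ sub: (-2*(-x)) - 4 = 4.
Step 3. [(-2*(-x)) - 4 = 4] add 4: x sits inside (… - 4) ⇒ sub: -2*(-x) = 8.
Step 4. [-2*(-x) = 8] -2 out front; divide by -2 ⇒ div: -x = -4.
Step 5. [-x = -4] flip signs both sides, so neg: x = 4.

Answer: x ∈ {4}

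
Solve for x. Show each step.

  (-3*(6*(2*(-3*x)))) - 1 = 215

Step 1. [(-3*(6*(2*(-3*x)))) - 1 = 215] -1 is outermost — add 1 both sides, so sub: -3*(6*(2*(-3*x))) = 216.
Step 2. [-3*(6*(2*(-3*x))) = 216] LHS = -3·(…); ÷-3 both sides. So div: 6*(2*(-3*x)) = -72.
Step 3. [6*(2*(-3*x)) = -72] divide by the outer 6 ⇒ div: 2*(-3*x) = -12.
Step 4. [2*(-3*x) = -12] 2·(inner) — divide through by 2, so div: -3*x = -6.
Step 5. [-3*x = -6] -3·(inner) — divide through by -3. So div: x = 2.

Answer: x ∈ {2}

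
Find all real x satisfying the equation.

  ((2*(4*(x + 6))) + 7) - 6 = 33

Step 1. [((2*(4*(x + 6))) + 7) - 6 = 33] -6 is outermost — add 6 both sides. So sub: (2*(4*(x + 6))) + 7 = 39.
Step 2. [(2*(4*(x + 6))) + 7 = 39] +7 is outermost — subtract 7 both sides ⇒ sub: 2*(4*(x + 6)) = 32.
Step 3. [2*(4*(x + 6)) = 32] 2·(inner) — divide through by 2. So div: 4*(x + 6) = 16.
Step 4. [4*(x + 6) = 16] leading coefficient 4: divide by 4, so div: x + 6 = 4.
Step 5. [x + 6 = 4] subtract 6: x sits inside (… + 6) ⇒ sub: x = -2.

Answer: x ∈ {-2}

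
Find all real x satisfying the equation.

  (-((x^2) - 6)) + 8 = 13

Step 1. [(-((x^2) - 6)) + 8 = 13] peel the +8: subtract 8 from each side. So sub: -((x^2) - 6) = 5.
Step 2. [-((x^2) - 6) = 5] LHS negated; negate both sides. So neg: (x^2) - 6 = -5.
Step 3. [(x^2) - 6 = -5] the outer -6 inverts by adding 6. So sub: x^2 = 1.
Step 4. [x^2 = 1] √ both sides: 1 ≥ 0 gives two branches. So sqrt: x = 1 or -1.

Answer: x ∈ {-1, 1}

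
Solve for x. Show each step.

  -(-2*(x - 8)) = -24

Step 1. [-(-2*(x - 8)) = -24] leading − — multiply by −1. So neg: -2*(x - 8) = 24.
Step 2. [-2*(x - 8) = 24] divide by the outer -2 ⇒ div: x - 8 = -12.
Step 3. [x - 8 = -12] -8 is outermost — add 8 both sides, so sub: x = -4.

Answer: x ∈ {-4}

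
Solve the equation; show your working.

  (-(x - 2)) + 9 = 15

Step 1. [(-(x - 2)) + 9 = 15] 9 comes off first (subtract 9) ⇒ sub: -(x - 2) = 6.
Step 2. [-(x - 2) = 6] flip signs both sides. So neg: x - 2 = -6.
Step 3. [x - 2 = -6] add 2: x sits inside (… - 2). So sub: x = -4.

Answer: x ∈ {-4}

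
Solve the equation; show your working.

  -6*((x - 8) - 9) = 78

Step 1. [-6*((x - 8) - 9) = 78] divide by the outer -6. So div: (x - 8) - 9 = -13.
Step 2. [(x - 8) - 9 = -13] peel the -9: add 9 from each side, so sub: x - 8 = -4.
Step 3. [x - 8 = -4] the outer -8 inverts by adding 8 ⇒ sub: x = 4.

Answer: x ∈ {4}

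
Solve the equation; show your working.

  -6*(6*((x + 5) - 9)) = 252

Step 1. [-6*(6*((x + 5) - 9)) = 252] -6 out front; divide by -6 ⇒ div: 6*((x + 5) - 9) = -42.
Step 2. [6*((x + 5) - 9) = -42] 6·(inner) — divide through by 6. So div: (x + 5) - 9 = -7.
Step 3. [(x + 5) - 9 = -7] -9 is outermost — add 9 both sides ⇒ sub: x + 5 = 2.
Step 4. [x + 5 = 2] subtract 5: x sits inside (… + 5), so sub: x = -3.

Answer: x ∈ {-3}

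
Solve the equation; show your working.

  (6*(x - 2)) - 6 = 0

Step 1. [(6*(x - 2)) - 6 = 0] the outer -6 inverts by adding 6, so sub: 6*(x - 2) = 6.
Step 2. [6*(x - 2) = 6] 6·(inner) — divide through by 6. So div: x - 2 = 1.
Step 3. [x - 2 = 1] the outer -2 inverts by adding 2. So sub: x = 3.

Answer: x ∈ {3}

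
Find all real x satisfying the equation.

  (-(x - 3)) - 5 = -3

Step 1. [(-(x - 3)) - 5 = -3] add 5: x sits inside (… - 5) ⇒ sub: -(x - 3) = 2.
Step 2. [-(x - 3) = 2] LHS negated; negate both sides ⇒ neg: x - 3 = -2.
Step 3. [x - 3 = -2] the outer -3 inverts by adding 3, so sub: x = 1.

Answer: x ∈ {1}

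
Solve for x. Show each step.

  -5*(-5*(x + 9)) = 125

Step 1. [-5*(-5*(x + 9)) = 125] divide by the outer -5, so div: -5*(x + 9) = -25.
Step 2. [-5*(x + 9) = -25] LHS = -5·(…); ÷-5 both sides ⇒ div: x + 9 = 5.
Step 3. [x + 9 = 5] +9 is outermost — subtract 9 both sides. So sub: x = -4.

Answer: x ∈ {-4}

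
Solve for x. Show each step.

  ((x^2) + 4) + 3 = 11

Step 1. [((x^2) + 4) + 3 = 11] 3 comes off first (subtract 3) ⇒ sub: (x^2) + 4 = 8.
Step 2. [(x^2) + 4 = 8] peel the +4: subtract 4 from each side. So sub: x^2 = 4.
Step 3. [x^2 = 4] √ both sides: 4 ≥ 0 gives two branches, so sqrt: x = 2 or -2.

Answer: x ∈ {-2, 2}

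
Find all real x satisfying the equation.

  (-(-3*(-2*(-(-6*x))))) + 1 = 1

Step 1. [(-(-3*(-2*(-(-6*x))))) + 1 = 1] the outer +1 inverts by subtracting 1, so sub: -(-3*(-2*(-(-6*x)))) = 0.
Step 2. [-(-3*(-2*(-(-6*x)))) = 0] LHS negated; negate both sides, so neg: -3*(-2*(-(-6*x))) = 0.
Step 3. [-3*(-2*(-(-6*x))) = 0] -3 out front; divide by -3. So div: -2*(-(-6*x)) = 0.
Step 4. [-2*(-(-6*x)) = 0] LHS = -2·(…); ÷-2 both sides ⇒ div: -(-6*x) = 0.
Step 5. [-(-6*x) = 0] leading − — multiply by −1. So neg: -6*x = 0.
Step 6. [-6*x = 0] divide by the outer -6 ⇒ div: x = 0.

Answer: x ∈ {0}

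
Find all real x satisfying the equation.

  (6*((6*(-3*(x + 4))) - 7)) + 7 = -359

Step 1. [(6*((6*(-3*(x + 4))) - 7)) + 7 = -359] the outer +7 inverts by subtracting 7. So sub: 6*((6*(-3*(x + 4))) - 7) = -366.
Step 2. [6*((6*(-3*(x + 4))) - 7) = -366] 6·(inner) — divide through by 6, so div: (6*(-3*(x + 4))) - 7 = -61.
Step 3. [(6*(-3*(x + 4))) - 7 = -61] -7 is outermost — add 7 both sides, so sub: 6*(-3*(x + 4)) = -54.
Step 4. [6*(-3*(x + 4)) = -54] LHS = 6·(…); ÷6 both sides ⇒ div: -3*(x + 4) = -9.
Step 5. [-3*(x + 4) = -9] LHS = -3·(…); ÷-3 both sides, so div: x + 4 = 3.
Step 6. [x + 4 = 3] 4 comes off first (subtract 4). So sub: x = -1.

Answer: x ∈ {-1}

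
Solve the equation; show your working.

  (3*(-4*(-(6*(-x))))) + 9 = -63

Step 1. [(3*(-4*(-(6*(-x))))) + 9 = -63] the outer +9 inverts by subtracting 9 ⇒ sub: 3*(-4*(-(6*(-x)))) = -72.
Step 2. [3*(-4*(-(6*(-x)))) = -72] 3·(inner) — divide through by 3 ⇒ div: -4*(-(6*(-x))) = -24.
Step 3. [-4*(-(6*(-x))) = -24] -4 out front; divide by -4. So div: -(6*(-x)) = 6.
Step 4. [-(6*(-x)) = 6] LHS negated; negate both sides ⇒ neg: 6*(-x) = -6.
Step 5. [6*(-x) = -6] divide by the outer 6, so div: -x = -1.
Step 6. [-x = -1] flip signs both sides ⇒ neg: x = 1.

Answer: x ∈ {1}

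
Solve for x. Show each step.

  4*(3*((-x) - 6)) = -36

Step 1. [4*(3*((-x) - 6)) = -36] 4·(inner) — divide through by 4 ⇒ div: 3*((-x) - 6) = -9.
Step 2. [3*((-x) - 6) = -9] 3 out front; divide by 3 ⇒ div: (-x) - 6 = -3.
Step 3. [(-x) - 6 = -3] the outer -6 inverts by adding 6, so sub: -x = 3.
Step 4. [-x = 3] flip signs both sides, so neg: x = -3.

Answer: x ∈ {-3}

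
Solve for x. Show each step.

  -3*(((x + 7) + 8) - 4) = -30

Step 1. [-3*(((x + 7) + 8) - 4) = -30] -3·(inner) — divide through by -3, so div: ((x + 7) + 8) - 4 = 10.
Step 2. [((x + 7) + 8) - 4 = 10] add 4: x sits inside (… - 4). So sub: (x + 7) + 8 = 14.
Step 3. [(x + 7) + 8 = 14] the outer +8 inverts by subtracting 8 ⇒ sub: x + 7 = 6.
Step 4. [x + 7 = 6] peel the +7: subtract 7 from each side, so sub: x = -1.

Answer: x ∈ {-1}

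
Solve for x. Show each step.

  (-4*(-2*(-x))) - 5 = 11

Step 1. [(-4*(-2*(-x))) - 5 = 11] -5 is outermost — add 5 both sides, so sub: -4*(-2*(-x)) = 16.
Step 2. [-4*(-2*(-x)) = 16] leading coefficient -4: divide by -4 ⇒ div: -2*(-x) = -4.
Step 3. [-2*(-x) = -4] divide by the outer -2 ⇒ div: -x = 2.
Step 4. [-x = 2] LHS negated; negate both sides. So neg: x = -2.

Answer: x ∈ {-2}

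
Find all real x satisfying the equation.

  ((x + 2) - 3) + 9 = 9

Step 1. [((x + 2) - 3) + 9 = 9] the outer +9 inverts by subtracting 9 ⇒ sub: (x + 2) - 3 = 0.
Step 2. [(x + 2) - 3 = 0] -3 is outermost — add 3 both sides, so sub: x + 2 = 3.
Step 3. [x + 2 = 3] the outer +2 inverts by subtracting 2. So sub: x = 1.

Answer: x ∈ {1}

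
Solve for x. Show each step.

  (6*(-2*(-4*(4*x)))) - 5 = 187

Step 1. [(6*(-2*(-4*(4*x)))) - 5 = 187] 5 comes off first (add 5), so sub: 6*(-2*(-4*(4*x))) = 192.
Step 2. [6*(-2*(-4*(4*x))) = 192] LHS = 6·(…); ÷6 both sides, so div: -2*(-4*(4*x)) = 32.
Step 3. [-2*(-4*(4*x)) = 32] LHS = -2·(…); ÷-2 both sides ⇒ div: -4*(4*x) = -16.
Step 4. [-4*(4*x) = -16] LHS = -4·(…); ÷-4 both sides, so div: 4*x = 4.
Step 5. [4*x = 4] divide by the outer 4, so div: x = 1.

Answer: x ∈ {1}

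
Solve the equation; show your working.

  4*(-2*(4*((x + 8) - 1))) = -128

Step 1. [4*(-2*(4*((x + 8) - 1))) = -128] 4·(inner) — divide through by 4. So div: -2*(4*((x + 8) - 1)) = -32.
Step 2. [-2*(4*((x + 8) - 1)) = -32] divide by the outer -2. So div: 4*((x + 8) - 1) = 16.
Step 3. [4*((x + 8) - 1) = 16] 4·(inner) — divide through by 4. So div: (x + 8) - 1 = 4.
Step 4. [(x + 8) - 1 = 4] add 1: x sits inside (… - 1) ⇒ sub: x + 8 = 5.
Step 5. [x + 8 = 5] 8 comes off first (subtract 8), so sub: x = -3.

Answer: x ∈ {-3}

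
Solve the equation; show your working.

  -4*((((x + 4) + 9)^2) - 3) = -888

Step 1. [-4*((((x + 4) + 9)^2) - 3) = -888] leading coefficient -4: divide by -4. So div: (((x + 4) + 9)^2) - 3 = 222.
Step 2. [(((x + 4) + 9)^2) - 3 = 222] -3 is outermost — add 3 both sides. So sub: ((x + 4) + 9)^2 = 225.
Step 3. [((x + 4) + 9)^2 = 225] 225 ≥ 0, LHS is (·)² — take ±√. So sqrt: (x + 4) + 9 = 15 or -15.
Step 4. [(x + 4) + 9 = 15 or -15] +9 is outermost — subtract 9 both sides. So sub: x + 4 = 6 or -24.
Step 5. [x + 4 = 6 or -24] peel the +4: subtract 4 from each side. So sub: x = 2 or -28.

Answer: x ∈ {-28, 2}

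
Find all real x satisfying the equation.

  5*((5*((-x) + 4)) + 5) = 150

Step 1. [5*((5*((-x) + 4)) + 5) = 150] divide by the outer 5 ⇒ div: (5*((-x) + 4)) + 5 = 30.
Step 2. [(5*((-x) + 4)) + 5 = 30] common factor 5 (LHS and 30) — divide through. So factor: ((-x) + 4) + 1 = 6.
Step 3. [((-x) + 4) + 1 = 6] subtract 1: x sits inside (… + 1), so sub: (-x) + 4 = 5.
Step 4. [(-x) + 4 = 5] subtract 4: x sits inside (… + 4). So sub: -x = 1.
Step 5. [-x = 1] flip signs both sides, so neg: x = -1.

Answer: x ∈ {-1}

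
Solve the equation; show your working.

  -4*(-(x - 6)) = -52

Step 1. [-4*(-(x - 6)) = -52] -4 out front; divide by -4. So div: -(x - 6) = 13.
Step 2. [-(x - 6) = 13] leading − — multiply by −1 ⇒ neg: x - 6 = -13.
Step 3. [x - 6 = -13] peel the -6: add 6 from each side, so sub: x = -7.

Answer: x ∈ {-7}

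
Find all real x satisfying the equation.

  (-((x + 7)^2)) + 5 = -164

Step 1. [(-((x + 7)^2)) + 5 = -164] subtract 5: x sits inside (… + 5) ⇒ sub: -((x + 7)^2) = -169.
Step 2. [-((x + 7)^2) = -169] flip signs both sides ⇒ neg: (x + 7)^2 = 169.
Step 3. [(x + 7)^2 = 169] LHS squared, RHS 169 ≥ 0: apply √ (±), so sqrt: x + 7 = 13 or -13.
Step 4. [x + 7 = 13 or -13] +7 is outermost — subtract 7 both sides. So sub: x = 6 or -20.

Answer: x ∈ {-20, 6}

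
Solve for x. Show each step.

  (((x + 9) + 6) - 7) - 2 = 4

Step 1. [(((x + 9) + 6) - 7) - 2 = 4] the outer -2 inverts by adding 2, so sub: ((x + 9) + 6) - 7 = 6.
Step 2. [((x + 9) + 6) - 7 = 6] peel the -7: add 7 from each side, so sub: (x + 9) + 6 = 13.
Step 3. [(x + 9) + 6 = 13] +6 is outermost — subtract 6 both sides. So sub: x + 9 = 7.
Step 4. [x + 9 = 7] +9 is outermost — subtract 9 both sides ⇒ sub: x = -2.

Answer: x ∈ {-2}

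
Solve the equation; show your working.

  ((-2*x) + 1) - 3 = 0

Step 1. [((-2*x) + 1) - 3 = 0] -3 is outermost — add 3 both sides, so sub: (-2*x) + 1 = 3.
Step 2. [(-2*x) + 1 = 3] subtract 1: x sits inside (… + 1) ⇒ sub: -2*x = 2.
Step 3. [-2*x = 2] -2·(inner) — divide through by -2. So div: x = -1.

Answer: x ∈ {-1}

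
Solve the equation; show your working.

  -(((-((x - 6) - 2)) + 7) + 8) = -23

Step 1. [-(((-((x - 6) - 2)) + 7) + 8) = -23] leading − — multiply by −1, so neg: ((-((x - 6) - 2)) + 7) + 8 = 23.
Step 2. [((-((x - 6) - 2)) + 7) + 8 = 23] 8 comes off first (subtract 8). So sub: (-((x - 6) - 2)) + 7 = 15.
Step 3. [(-((x - 6) - 2)) + 7 = 15] peel the +7: subtract 7 from each side ⇒ sub: -((x - 6) - 2) = 8.
Step 4. [-((x - 6) - 2) = 8] leading − — multiply by −1. So neg: (x - 6) - 2 = -8.
Step 5. [(x - 6) - 2 = -8] peel the -2: add 2 from each side. So sub: x - 6 = -6.
Step 6. [x - 6 = -6] peel the -6: add 6 from each side. So sub: x = 0.

Answer: x ∈ {0}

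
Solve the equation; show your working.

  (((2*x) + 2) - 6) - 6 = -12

Step 1. [(((2*x) + 2) - 6) - 6 = -12] 6 comes off first (add 6). So sub: ((2*x) + 2) - 6 = -6.
Step 2. [((2*x) + 2) - 6 = -6] -6 is outermost — add 6 both sides. So sub: (2*x) + 2 = 0.
Step 3. [(2*x) + 2 = 0] 2 comes off first (subtract 2). So sub: 2*x = -2.
Step 4. [2*x = -2] LHS = 2·(…); ÷2 both sides, so div: x = -1.

Answer: x ∈ {-1}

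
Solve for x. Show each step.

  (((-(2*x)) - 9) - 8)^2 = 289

Step 1. [(((-(2*x)) - 9) - 8)^2 = 289] √ both sides: 289 ≥ 0 gives two branches, so sqrt: ((-(2*x)) - 9) - 8 = 17 or -17.
Step 2. [((-(2*x)) - 9) - 8 = 17 or -17] -8 is outermost — add 8 both sides, so sub: (-(2*x)) - 9 = 25 or -9.
Step 3. [(-(2*x)) - 9 = 25 or -9] the outer -9 inverts by adding 9. So sub: -(2*x) = 34 or 0.
Step 4. [-(2*x) = 34 or 0] LHS negated; negate both sides, so neg: 2*x = -34 or 0.
Step 5. [2*x = -34 or 0] LHS = 2·(…); ÷2 both sides, so div: x = -17 or 0.

Answer: x ∈ {-17, 0}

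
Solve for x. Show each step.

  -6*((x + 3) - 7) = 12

Step 1. [-6*((x + 3) - 7) = 12] leading coefficient -6: divide by -6. So div: (x + 3) - 7 = -2.
Step 2. [(x + 3) - 7 = -2] 7 comes off first (add 7), so sub: x + 3 = 5.
Step 3. [x + 3 = 5] +3 is outermost — subtract 3 both sides ⇒ sub: x = 2.

Answer: x ∈ {2}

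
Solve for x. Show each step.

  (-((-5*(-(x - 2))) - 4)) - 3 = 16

Step 1. [(-((-5*(-(x - 2))) - 4)) - 3 = 16] the outer -3 inverts by adding 3, so sub: -((-5*(-(x - 2))) - 4) = 19.
Step 2. [-((-5*(-(x - 2))) - 4) = 19] flip signs both sides ⇒ neg: (-5*(-(x - 2))) - 4 = -19.
Step 3. [(-5*(-(x - 2))) - 4 = -19] add 4: x sits inside (… - 4), so sub: -5*(-(x - 2)) = -15.
Step 4. [-5*(-(x - 2)) = -15] -5·(inner) — divide through by -5. So div: -(x - 2) = 3.
Step 5. [-(x - 2) = 3] leading − — multiply by −1, so neg: x - 2 = -3.
Step 6. [x - 2 = -3] the outer -2 inverts by adding 2 ⇒ sub: x = -1.

Answer: x ∈ {-1}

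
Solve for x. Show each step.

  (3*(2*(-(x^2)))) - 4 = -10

Step 1. [(3*(2*(-(x^2)))) - 4 = -10] add 4: x sits inside (… - 4), so sub: 3*(2*(-(x^2))) = -6.
Step 2. [3*(2*(-(x^2))) = -6] 3 out front; divide by 3 ⇒ div: 2*(-(x^2)) = -2.
Step 3. [2*(-(x^2)) = -2] LHS = 2·(…); ÷2 both sides, so div: -(x^2) = -1.
Step 4. [-(x^2) = -1] leading − — multiply by −1, so neg: x^2 = 1.
Step 5. [x^2 = 1] √ both sides: 1 ≥ 0 gives two branches, so sqrt: x = 1 or -1.

Answer: x ∈ {-1, 1}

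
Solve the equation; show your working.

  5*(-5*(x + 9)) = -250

Step 1. [5*(-5*(x + 9)) = -250] 5 out front; divide by 5 ⇒ div: -5*(x + 9) = -50.
Step 2. [-5*(x + 9) = -50] leading coefficient -5: divide by -5. So div: x + 9 = 10.
Step 3. [x + 9 = 10] the outer +9 inverts by subtracting 9 ⇒ sub: x = 1.

Answer: x ∈ {1}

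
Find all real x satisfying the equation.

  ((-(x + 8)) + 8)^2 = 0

Step 1. [((-(x + 8)) + 8)^2 = 0] √ both sides: 0 ≥ 0 gives two branches. So sqrt: (-(x + 8)) + 8 = 0.
Step 2. [(-(x + 8)) + 8 = 0] 8 comes off first (subtract 8), so sub: -(x + 8) = -8.
Step 3. [-(x + 8) = -8] flip signs both sides. So neg: x + 8 = 8.
Step 4. [x + 8 = 8] the outer +8 inverts by subtracting 8, so sub: x = 0.

Answer: x ∈ {0}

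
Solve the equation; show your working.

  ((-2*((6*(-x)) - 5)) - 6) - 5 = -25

Step 1. [((-2*((6*(-x)) - 5)) - 6) - 5 = -25] -5 is outermost — add 5 both sides, so sub: (-2*((6*(-x)) - 5)) - 6 = -20.
Step 2. [(-2*((6*(-x)) - 5)) - 6 = -20] common factor -2 (LHS and -20) — divide through. So factor: ((6*(-x)) - 5) + 3 = 10.
Step 3. [((6*(-x)) - 5) + 3 = 10] the outer +3 inverts by subtracting 3, so sub: (6*(-x)) - 5 = 7.
Step 4. [(6*(-x)) - 5 = 7] the outer -5 inverts by adding 5. So sub: 6*(-x) = 12.
Step 5. [6*(-x) = 12] divide by the outer 6. So div: -x = 2.
Step 6. [-x = 2] LHS negated; negate both sides ⇒ neg: x = -2.

Answer: x ∈ {-2}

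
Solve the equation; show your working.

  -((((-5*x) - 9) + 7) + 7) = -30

Step 1. [-((((-5*x) - 9) + 7) + 7) = -30] leading − — multiply by −1, so neg: (((-5*x) - 9) + 7) + 7 = 30.
Step 2. [(((-5*x) - 9) + 7) + 7 = 30] 7 comes off first (subtract 7) ⇒ sub: ((-5*x) - 9) + 7 = 23.
Step 3. [((-5*x) - 9) + 7 = 23] +7 is outermost — subtract 7 both sides ⇒ sub: (-5*x) - 9 = 16.
Step 4. [(-5*x) - 9 = 16] add 9: x sits inside (… - 9), so sub: -5*x = 25.
Step 5. [-5*x = 25] divide by the outer -5. So div: x = -5.

Answer: x ∈ {-5}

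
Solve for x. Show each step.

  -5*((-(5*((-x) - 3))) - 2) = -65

Step 1. [-5*((-(5*((-x) - 3))) - 2) = -65] -5 out front; divide by -5, so div: (-(5*((-x) - 3))) - 2 = 13.
Step 2. [(-(5*((-x) - 3))) - 2 = 13] add 2: x sits inside (… - 2) ⇒ sub: -(5*((-x) - 3)) = 15.
Step 3. [-(5*((-x) - 3)) = 15] leading − — multiply by −1, so neg: 5*((-x) - 3) = -15.
Step 4. [5*((-x) - 3) = -15] divide by the outer 5, so div: (-x) - 3 = -3.
Step 5. [(-x) - 3 = -3] 3 comes off first (add 3) ⇒ sub: -x = 0.
Step 6. [-x = 0] leading − — multiply by −1 ⇒ neg: x = 0.

Answer: x ∈ {0}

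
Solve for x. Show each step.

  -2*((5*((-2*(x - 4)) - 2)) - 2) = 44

Step 1. [-2*((5*((-2*(x - 4)) - 2)) - 2) = 44] leading coefficient -2: divide by -2. So div: (5*((-2*(x - 4)) - 2)) - 2 = -22.
Step 2. [(5*((-2*(x - 4)) - 2)) - 2 = -22] add 2: x sits inside (… - 2). So sub: 5*((-2*(x - 4)) - 2) = -20.
Step 3. [5*((-2*(x - 4)) - 2) = -20] divide by the outer 5, so div: (-2*(x - 4)) - 2 = -4.
Step 4. [(-2*(x - 4)) - 2 = -4] the outer -2 inverts by adding 2 ⇒ sub: -2*(x - 4) = -2.
Step 5. [-2*(x - 4) = -2] divide by the outer -2, so div: x - 4 = 1.
Step 6. [x - 4 = 1] -4 is outermost — add 4 both sides, so sub: x = 5.

Answer: x ∈ {5}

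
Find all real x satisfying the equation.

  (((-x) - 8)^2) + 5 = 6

Step 1. [(((-x) - 8)^2) + 5 = 6] 5 comes off first (subtract 5) ⇒ sub: ((-x) - 8)^2 = 1.
Step 2. [((-x) - 8)^2 = 1] 1 ≥ 0, LHS is (·)² — take ±√, so sqrt: (-x) - 8 = 1 or -1.
Step 3. [(-x) - 8 = 1 or -1] peel the -8: add 8 from each side, so sub: -x = 9 or 7.
Step 4. [-x = 9 or 7] leading − — multiply by −1, so neg: x = -9 or -7.

Answer: x ∈ {-9, -7}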